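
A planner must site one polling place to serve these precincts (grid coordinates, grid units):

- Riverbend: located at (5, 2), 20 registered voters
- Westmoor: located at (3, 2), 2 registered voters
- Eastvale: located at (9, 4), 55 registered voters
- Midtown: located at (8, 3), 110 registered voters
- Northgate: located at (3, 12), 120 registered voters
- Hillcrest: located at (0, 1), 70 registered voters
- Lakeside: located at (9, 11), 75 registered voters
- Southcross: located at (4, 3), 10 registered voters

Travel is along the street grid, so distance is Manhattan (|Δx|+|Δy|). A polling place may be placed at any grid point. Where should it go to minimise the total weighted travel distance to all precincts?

(8, 4)

Manhattan distance separates: Σwᵢ(|x−xᵢ|+|y−yᵢ|) = Σwᵢ|x−xᵢ| + Σwᵢ|y−yᵢ|, so x and y are optimised independently as 1-D weighted medians.
Total weight W = 462; half = 231.
x-coordinate, sorted with cumulative weight:
  x=0 (Hillcrest, w=70) cum 70
  x=3 (Westmoor, w=2) cum 72
  x=3 (Northgate, w=120) cum 192
  x=4 (Southcross, w=10) cum 202
  x=5 (Riverbend, w=20) cum 222
  x=8 (Midtown, w=110) cum 332  ← median
  x=9 (Eastvale, w=55) cum 387
  x=9 (Lakeside, w=75) cum 462
⇒ x* = 8
y-coordinate, sorted with cumulative weight:
  y=1 (Hillcrest, w=70) cum 70
  y=2 (Riverbend, w=20) cum 90
  y=2 (Westmoor, w=2) cum 92
  y=3 (Midtown, w=110) cum 202
  y=3 (Southcross, w=10) cum 212
  y=4 (Eastvale, w=55) cum 267  ← median
  y=11 (Lakeside, w=75) cum 342
  y=12 (Northgate, w=120) cum 462
⇒ y* = 4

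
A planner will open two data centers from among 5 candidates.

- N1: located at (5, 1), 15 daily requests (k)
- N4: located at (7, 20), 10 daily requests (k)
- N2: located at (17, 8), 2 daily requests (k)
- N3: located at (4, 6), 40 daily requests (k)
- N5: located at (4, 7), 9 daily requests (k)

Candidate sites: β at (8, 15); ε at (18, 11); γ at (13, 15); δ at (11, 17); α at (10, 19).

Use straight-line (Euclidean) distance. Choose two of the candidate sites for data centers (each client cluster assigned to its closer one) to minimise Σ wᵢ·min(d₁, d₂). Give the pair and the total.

{β, α}, total 743.6

Evaluate every pair (each demand assigned to the nearer of the two):
  {β, α}: total = 743.6
  {β, ε}: total = 746.5
  {β, γ}: total = 756.3
  {β, δ}: total = 760.9
  {γ, α}: total = 907.1
  {γ, δ}: total = 925.5
  {ε, δ}: total = 933.7
  {δ, α}: total = 941.0
  {ε, γ}: total = 943.8
  {ε, α}: total = 977.4
Best pair: {β, α} with total 743.6.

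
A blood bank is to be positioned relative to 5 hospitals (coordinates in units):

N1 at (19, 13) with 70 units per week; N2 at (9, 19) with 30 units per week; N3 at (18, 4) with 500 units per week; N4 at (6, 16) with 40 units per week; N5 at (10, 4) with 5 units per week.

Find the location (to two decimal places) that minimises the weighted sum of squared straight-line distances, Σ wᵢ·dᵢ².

(16.88, 6.42)

The minimiser of Σwᵢ‖p−pᵢ‖² is the weighted centroid p* = (Σwᵢpᵢ)/(Σwᵢ).
Σwᵢ = 645.
Σwᵢxᵢ = 70·19 + 30·9 + 500·18 + 40·6 + 5·10 = 10890.
Σwᵢyᵢ = 70·13 + 30·19 + 500·4 + 40·16 + 5·4 = 4140.
x* = 10890/645 = 16.88, y* = 4140/645 = 6.42.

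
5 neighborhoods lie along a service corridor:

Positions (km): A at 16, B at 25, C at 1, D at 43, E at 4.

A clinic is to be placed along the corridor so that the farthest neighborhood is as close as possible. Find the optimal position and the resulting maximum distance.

location 22, max distance 21

The 1-center on a line is the midpoint of the two extreme points: leftmost at 1, rightmost at 43.
Optimal location = (1 + 43)/2 = 22; maximum distance = (43 − 1)/2 = 21.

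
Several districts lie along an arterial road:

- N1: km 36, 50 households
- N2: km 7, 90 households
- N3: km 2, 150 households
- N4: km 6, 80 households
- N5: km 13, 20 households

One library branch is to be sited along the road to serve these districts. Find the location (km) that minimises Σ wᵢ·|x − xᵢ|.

For a sum of weighted absolute distances on a line, the optimum is the weighted median (not the mean). Total weight W = 390; half-weight = 195.
Sort by position and accumulate weight:
  km 2 (N3, w=150) → cum 150
  km 6 (N4, w=80) → cum 230  ≥ 195 → median here
  km 7 (N2, w=90) → cum 320
  km 13 (N5, w=20) → cum 340
  km 36 (N1, w=50) → cum 390
Optimal location: km 6.

x = 6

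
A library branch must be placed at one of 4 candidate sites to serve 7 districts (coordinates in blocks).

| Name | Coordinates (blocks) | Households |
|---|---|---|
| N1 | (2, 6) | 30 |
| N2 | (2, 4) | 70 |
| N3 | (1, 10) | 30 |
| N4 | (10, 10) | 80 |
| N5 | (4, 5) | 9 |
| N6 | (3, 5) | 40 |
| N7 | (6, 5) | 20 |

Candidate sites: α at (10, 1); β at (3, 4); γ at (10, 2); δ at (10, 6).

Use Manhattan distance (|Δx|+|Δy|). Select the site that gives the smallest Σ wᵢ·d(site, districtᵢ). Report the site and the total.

Total weighted distance at each candidate:
  α (10, 1): total = 3110
  β (3, 4): total = 1578
  γ (10, 2): total = 2831
  δ (10, 6): total = 2133
Minimum is at β with total 1578 blocks.

β, total 1578 blocks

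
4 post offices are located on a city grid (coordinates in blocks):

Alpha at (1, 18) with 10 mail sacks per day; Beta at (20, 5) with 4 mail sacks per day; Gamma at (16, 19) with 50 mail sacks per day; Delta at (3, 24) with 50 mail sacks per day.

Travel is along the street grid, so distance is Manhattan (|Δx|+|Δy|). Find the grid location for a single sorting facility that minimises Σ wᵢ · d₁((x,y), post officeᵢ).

(3, 19)

Manhattan distance separates: Σwᵢ(|x−xᵢ|+|y−yᵢ|) = Σwᵢ|x−xᵢ| + Σwᵢ|y−yᵢ|, so x and y are optimised independently as 1-D weighted medians.
Total weight W = 114; half = 57.
x-coordinate, sorted with cumulative weight:
  x=1 (Alpha, w=10) cum 10
  x=3 (Delta, w=50) cum 60  ← median
  x=16 (Gamma, w=50) cum 110
  x=20 (Beta, w=4) cum 114
⇒ x* = 3
y-coordinate, sorted with cumulative weight:
  y=5 (Beta, w=4) cum 4
  y=18 (Alpha, w=10) cum 14
  y=19 (Gamma, w=50) cum 64  ← median
  y=24 (Delta, w=50) cum 114
⇒ y* = 19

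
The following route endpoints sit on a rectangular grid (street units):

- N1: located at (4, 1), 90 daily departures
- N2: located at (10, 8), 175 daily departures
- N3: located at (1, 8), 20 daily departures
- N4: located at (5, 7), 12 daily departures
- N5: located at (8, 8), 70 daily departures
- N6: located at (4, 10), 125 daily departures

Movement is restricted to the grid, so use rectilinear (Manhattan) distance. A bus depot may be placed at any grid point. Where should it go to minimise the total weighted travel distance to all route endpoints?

Manhattan distance separates: Σwᵢ(|x−xᵢ|+|y−yᵢ|) = Σwᵢ|x−xᵢ| + Σwᵢ|y−yᵢ|, so x and y are optimised independently as 1-D weighted medians.
Total weight W = 492; half = 246.
x-coordinate, sorted with cumulative weight:
  x=1 (N3, w=20) cum 20
  x=4 (N1, w=90) cum 110
  x=4 (N6, w=125) cum 235
  x=5 (N4, w=12) cum 247  ← median
  x=8 (N5, w=70) cum 317
  x=10 (N2, w=175) cum 492
⇒ x* = 5
y-coordinate, sorted with cumulative weight:
  y=1 (N1, w=90) cum 90
  y=7 (N4, w=12) cum 102
  y=8 (N2, w=175) cum 277  ← median
  y=8 (N3, w=20) cum 297
  y=8 (N5, w=70) cum 367
  y=10 (N6, w=125) cum 492
⇒ y* = 8

(5, 8)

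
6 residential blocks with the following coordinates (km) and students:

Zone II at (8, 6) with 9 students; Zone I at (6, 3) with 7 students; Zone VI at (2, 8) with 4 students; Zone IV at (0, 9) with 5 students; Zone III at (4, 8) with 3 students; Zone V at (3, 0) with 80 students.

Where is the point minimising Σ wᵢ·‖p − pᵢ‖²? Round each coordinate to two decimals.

The minimiser of Σwᵢ‖p−pᵢ‖² is the weighted centroid p* = (Σwᵢpᵢ)/(Σwᵢ).
Σwᵢ = 108.
Σwᵢxᵢ = 9·8 + 7·6 + 4·2 + 5·0 + 3·4 + 80·3 = 374.
Σwᵢyᵢ = 9·6 + 7·3 + 4·8 + 5·9 + 3·8 + 80·0 = 176.
x* = 374/108 = 3.46, y* = 176/108 = 1.63.

(3.46, 1.63)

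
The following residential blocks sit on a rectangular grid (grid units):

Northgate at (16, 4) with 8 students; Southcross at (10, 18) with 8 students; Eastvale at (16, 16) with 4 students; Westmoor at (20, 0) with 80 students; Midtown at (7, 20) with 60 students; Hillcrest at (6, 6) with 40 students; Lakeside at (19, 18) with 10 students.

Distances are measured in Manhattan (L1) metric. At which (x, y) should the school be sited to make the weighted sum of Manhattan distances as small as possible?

(10, 6)

Manhattan distance separates: Σwᵢ(|x−xᵢ|+|y−yᵢ|) = Σwᵢ|x−xᵢ| + Σwᵢ|y−yᵢ|, so x and y are optimised independently as 1-D weighted medians.
Total weight W = 210; half = 105.
x-coordinate, sorted with cumulative weight:
  x=6 (Hillcrest, w=40) cum 40
  x=7 (Midtown, w=60) cum 100
  x=10 (Southcross, w=8) cum 108  ← median
  x=16 (Northgate, w=8) cum 116
  x=16 (Eastvale, w=4) cum 120
  x=19 (Lakeside, w=10) cum 130
  x=20 (Westmoor, w=80) cum 210
⇒ x* = 10
y-coordinate, sorted with cumulative weight:
  y=0 (Westmoor, w=80) cum 80
  y=4 (Northgate, w=8) cum 88
  y=6 (Hillcrest, w=40) cum 128  ← median
  y=16 (Eastvale, w=4) cum 132
  y=18 (Southcross, w=8) cum 140
  y=18 (Lakeside, w=10) cum 150
  y=20 (Midtown, w=60) cum 210
⇒ y* = 6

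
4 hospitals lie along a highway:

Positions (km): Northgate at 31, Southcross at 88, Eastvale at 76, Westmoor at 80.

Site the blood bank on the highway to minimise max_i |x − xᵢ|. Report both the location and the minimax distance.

The 1-center on a line is the midpoint of the two extreme points: leftmost at 31, rightmost at 88.
Optimal location = (31 + 88)/2 = 59.5; maximum distance = (88 − 31)/2 = 28.5.

location 59.5, max distance 28.5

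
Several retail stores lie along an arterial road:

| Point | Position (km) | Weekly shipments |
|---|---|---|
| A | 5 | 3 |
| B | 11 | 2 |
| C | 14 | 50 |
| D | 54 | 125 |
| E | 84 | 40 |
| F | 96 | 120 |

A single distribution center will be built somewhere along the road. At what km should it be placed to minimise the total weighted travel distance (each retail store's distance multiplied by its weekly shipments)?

For a sum of weighted absolute distances on a line, the optimum is the weighted median (not the mean). Total weight W = 340; half-weight = 170.
Sort by position and accumulate weight:
  km 5 (A, w=3) → cum 3
  km 11 (B, w=2) → cum 5
  km 14 (C, w=50) → cum 55
  km 54 (D, w=125) → cum 180  ≥ 170 → median here
  km 84 (E, w=40) → cum 220
  km 96 (F, w=120) → cum 340
Optimal location: km 54.

x = 54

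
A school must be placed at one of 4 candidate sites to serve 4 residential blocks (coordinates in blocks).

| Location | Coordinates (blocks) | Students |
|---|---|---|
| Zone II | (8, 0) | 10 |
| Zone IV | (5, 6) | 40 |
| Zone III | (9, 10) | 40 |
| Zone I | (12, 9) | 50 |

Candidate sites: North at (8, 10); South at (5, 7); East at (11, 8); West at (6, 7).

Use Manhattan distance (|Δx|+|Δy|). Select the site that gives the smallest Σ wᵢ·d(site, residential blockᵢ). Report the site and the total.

North, total 670 blocks

Total weighted distance at each candidate:
  North (8, 10): total = 670
  South (5, 7): total = 870
  East (11, 8): total = 690
  West (6, 7): total = 810
Minimum is at North with total 670 blocks.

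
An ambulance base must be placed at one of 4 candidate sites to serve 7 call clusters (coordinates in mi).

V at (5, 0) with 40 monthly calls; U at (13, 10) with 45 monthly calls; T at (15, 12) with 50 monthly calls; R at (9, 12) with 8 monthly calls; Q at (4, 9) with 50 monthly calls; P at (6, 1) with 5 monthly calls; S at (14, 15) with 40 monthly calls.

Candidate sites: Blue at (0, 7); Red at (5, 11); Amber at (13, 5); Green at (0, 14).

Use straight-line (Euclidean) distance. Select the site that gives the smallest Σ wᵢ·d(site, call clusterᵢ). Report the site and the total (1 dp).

Total weighted distance at each candidate:
  Blue (0, 7): total = 2728.4
  Red (5, 11): total = 1894.3
  Amber (13, 5): total = 1965.6
  Green (0, 14): total = 2990.3
Minimum is at Red with total 1894.3 mi.

Red, total 1894.3 mi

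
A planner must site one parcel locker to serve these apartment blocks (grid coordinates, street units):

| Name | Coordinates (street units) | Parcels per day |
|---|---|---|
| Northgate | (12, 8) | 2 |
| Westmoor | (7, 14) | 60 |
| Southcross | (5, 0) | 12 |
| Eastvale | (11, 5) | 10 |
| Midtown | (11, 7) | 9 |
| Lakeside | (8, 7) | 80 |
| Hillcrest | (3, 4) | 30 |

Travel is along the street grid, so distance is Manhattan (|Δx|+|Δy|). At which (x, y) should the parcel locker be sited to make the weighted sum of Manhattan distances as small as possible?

(7, 7)

Manhattan distance separates: Σwᵢ(|x−xᵢ|+|y−yᵢ|) = Σwᵢ|x−xᵢ| + Σwᵢ|y−yᵢ|, so x and y are optimised independently as 1-D weighted medians.
Total weight W = 203; half = 101.5.
x-coordinate, sorted with cumulative weight:
  x=3 (Hillcrest, w=30) cum 30
  x=5 (Southcross, w=12) cum 42
  x=7 (Westmoor, w=60) cum 102  ← median
  x=8 (Lakeside, w=80) cum 182
  x=11 (Eastvale, w=10) cum 192
  x=11 (Midtown, w=9) cum 201
  x=12 (Northgate, w=2) cum 203
⇒ x* = 7
y-coordinate, sorted with cumulative weight:
  y=0 (Southcross, w=12) cum 12
  y=4 (Hillcrest, w=30) cum 42
  y=5 (Eastvale, w=10) cum 52
  y=7 (Midtown, w=9) cum 61
  y=7 (Lakeside, w=80) cum 141  ← median
  y=8 (Northgate, w=2) cum 143
  y=14 (Westmoor, w=60) cum 203
⇒ y* = 7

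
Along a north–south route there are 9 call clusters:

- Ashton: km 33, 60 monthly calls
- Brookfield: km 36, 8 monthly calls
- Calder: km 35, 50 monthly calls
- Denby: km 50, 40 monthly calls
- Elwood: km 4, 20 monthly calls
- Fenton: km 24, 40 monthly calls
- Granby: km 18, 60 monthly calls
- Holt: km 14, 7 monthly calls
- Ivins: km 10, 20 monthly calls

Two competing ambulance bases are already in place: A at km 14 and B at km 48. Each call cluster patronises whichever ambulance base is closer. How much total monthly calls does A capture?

The indifferent point is the midpoint (14+48)/2 = 31; call clusters left of it (closer to A at 14) go to A, those right go to B.
  Elwood at 4 (w=20) → A
  Ivins at 10 (w=20) → A
  Holt at 14 (w=7) → A
  Granby at 18 (w=60) → A
  Fenton at 24 (w=40) → A
  Ashton at 33 (w=60) → B
  Calder at 35 (w=50) → B
  Brookfield at 36 (w=8) → B
  Denby at 50 (w=40) → B
A captures 147; B captures 158.

147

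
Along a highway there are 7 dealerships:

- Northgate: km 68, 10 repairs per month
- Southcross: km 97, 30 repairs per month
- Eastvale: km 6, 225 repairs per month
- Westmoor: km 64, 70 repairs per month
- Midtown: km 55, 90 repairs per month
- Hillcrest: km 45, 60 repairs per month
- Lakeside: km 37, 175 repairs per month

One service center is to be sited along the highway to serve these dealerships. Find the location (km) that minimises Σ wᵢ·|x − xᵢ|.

x = 37

For a sum of weighted absolute distances on a line, the optimum is the weighted median (not the mean). Total weight W = 660; half-weight = 330.
Sort by position and accumulate weight:
  km 6 (Eastvale, w=225) → cum 225
  km 37 (Lakeside, w=175) → cum 400  ≥ 330 → median here
  km 45 (Hillcrest, w=60) → cum 460
  km 55 (Midtown, w=90) → cum 550
  km 64 (Westmoor, w=70) → cum 620
  km 68 (Northgate, w=10) → cum 630
  km 97 (Southcross, w=30) → cum 660
Optimal location: km 37.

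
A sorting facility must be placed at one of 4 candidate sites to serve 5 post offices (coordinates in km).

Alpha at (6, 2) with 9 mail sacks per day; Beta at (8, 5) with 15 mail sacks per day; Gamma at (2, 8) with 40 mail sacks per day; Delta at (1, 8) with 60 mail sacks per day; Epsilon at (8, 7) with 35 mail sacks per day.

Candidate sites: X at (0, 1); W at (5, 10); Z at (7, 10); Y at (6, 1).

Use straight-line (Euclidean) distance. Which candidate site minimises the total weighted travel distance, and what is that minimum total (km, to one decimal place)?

Total weighted distance at each candidate:
  X (0, 1): total = 1254.4
  W (5, 10): total = 721.1
  Z (7, 10): total = 854.6
  Y (6, 1): total = 1136.1
Minimum is at W with total 721.1 km.

W, total 721.1 km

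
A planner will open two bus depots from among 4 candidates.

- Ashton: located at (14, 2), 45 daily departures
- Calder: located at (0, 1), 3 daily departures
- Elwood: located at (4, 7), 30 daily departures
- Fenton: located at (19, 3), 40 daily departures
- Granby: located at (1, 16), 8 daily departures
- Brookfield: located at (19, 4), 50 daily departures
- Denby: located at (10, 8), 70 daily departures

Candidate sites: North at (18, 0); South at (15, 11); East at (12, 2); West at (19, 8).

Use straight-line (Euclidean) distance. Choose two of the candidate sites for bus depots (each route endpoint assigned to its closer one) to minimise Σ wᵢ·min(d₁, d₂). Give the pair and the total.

Evaluate every pair (each demand assigned to the nearer of the two):
  {North, East}: total = 1326.9
  {East, West}: total = 1394.3
  {North, South}: total = 1466.2
  {South, East}: total = 1583.1
  {South, West}: total = 1683.8
  {North, West}: total = 1820.4
Best pair: {North, East} with total 1326.9.

{North, East}, total 1326.9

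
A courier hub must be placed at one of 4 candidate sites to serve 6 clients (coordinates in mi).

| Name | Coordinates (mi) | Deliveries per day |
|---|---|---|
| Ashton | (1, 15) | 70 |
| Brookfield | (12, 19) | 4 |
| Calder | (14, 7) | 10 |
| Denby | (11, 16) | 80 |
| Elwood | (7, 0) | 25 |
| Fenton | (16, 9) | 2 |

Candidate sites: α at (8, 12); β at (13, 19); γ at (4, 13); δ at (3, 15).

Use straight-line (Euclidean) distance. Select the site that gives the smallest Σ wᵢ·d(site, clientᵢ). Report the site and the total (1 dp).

Total weighted distance at each candidate:
  α (8, 12): total = 1361.6
  β (13, 19): total = 1817.3
  γ (4, 13): total = 1377.1
  δ (3, 15): total = 1377.1
Minimum is at α with total 1361.6 mi.

α, total 1361.6 mi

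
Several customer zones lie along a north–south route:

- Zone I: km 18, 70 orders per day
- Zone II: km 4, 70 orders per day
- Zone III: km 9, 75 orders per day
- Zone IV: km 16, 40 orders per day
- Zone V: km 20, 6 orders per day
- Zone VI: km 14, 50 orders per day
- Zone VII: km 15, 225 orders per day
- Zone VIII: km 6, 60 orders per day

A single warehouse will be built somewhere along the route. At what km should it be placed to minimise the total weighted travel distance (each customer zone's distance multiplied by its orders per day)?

x = 15

For a sum of weighted absolute distances on a line, the optimum is the weighted median (not the mean). Total weight W = 596; half-weight = 298.
Sort by position and accumulate weight:
  km 4 (Zone II, w=70) → cum 70
  km 6 (Zone VIII, w=60) → cum 130
  km 9 (Zone III, w=75) → cum 205
  km 14 (Zone VI, w=50) → cum 255
  km 15 (Zone VII, w=225) → cum 480  ≥ 298 → median here
  km 16 (Zone IV, w=40) → cum 520
  km 18 (Zone I, w=70) → cum 590
  km 20 (Zone V, w=6) → cum 596
Optimal location: km 15.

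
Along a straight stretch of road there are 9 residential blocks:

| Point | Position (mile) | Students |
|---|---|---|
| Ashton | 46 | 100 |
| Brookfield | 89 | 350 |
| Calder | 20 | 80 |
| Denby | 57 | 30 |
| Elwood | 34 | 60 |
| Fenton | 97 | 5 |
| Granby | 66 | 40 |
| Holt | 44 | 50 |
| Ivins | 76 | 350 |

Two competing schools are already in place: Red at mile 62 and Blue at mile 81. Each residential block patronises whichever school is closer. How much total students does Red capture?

The indifferent point is the midpoint (62+81)/2 = 71.5; residential blocks left of it (closer to Red at 62) go to Red, those right go to Blue.
  Calder at 20 (w=80) → Red
  Elwood at 34 (w=60) → Red
  Holt at 44 (w=50) → Red
  Ashton at 46 (w=100) → Red
  Denby at 57 (w=30) → Red
  Granby at 66 (w=40) → Red
  Ivins at 76 (w=350) → Blue
  Brookfield at 89 (w=350) → Blue
  Fenton at 97 (w=5) → Blue
Red captures 360; Blue captures 705.

360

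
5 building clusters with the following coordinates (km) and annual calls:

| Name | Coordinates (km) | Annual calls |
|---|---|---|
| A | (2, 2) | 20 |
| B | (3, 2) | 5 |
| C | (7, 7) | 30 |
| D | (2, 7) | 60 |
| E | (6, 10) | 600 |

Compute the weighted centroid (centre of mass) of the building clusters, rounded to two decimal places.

(5.57, 9.34)

The minimiser of Σwᵢ‖p−pᵢ‖² is the weighted centroid p* = (Σwᵢpᵢ)/(Σwᵢ).
Σwᵢ = 715.
Σwᵢxᵢ = 20·2 + 5·3 + 30·7 + 60·2 + 600·6 = 3985.
Σwᵢyᵢ = 20·2 + 5·2 + 30·7 + 60·7 + 600·10 = 6680.
x* = 3985/715 = 5.57, y* = 6680/715 = 9.34.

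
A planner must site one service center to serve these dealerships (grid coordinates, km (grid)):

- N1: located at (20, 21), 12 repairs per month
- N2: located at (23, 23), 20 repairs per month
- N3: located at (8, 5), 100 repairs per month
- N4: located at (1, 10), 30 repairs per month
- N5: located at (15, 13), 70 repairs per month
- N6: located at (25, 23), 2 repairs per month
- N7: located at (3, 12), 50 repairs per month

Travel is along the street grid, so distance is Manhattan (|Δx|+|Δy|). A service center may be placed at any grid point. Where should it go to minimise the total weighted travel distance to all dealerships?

Manhattan distance separates: Σwᵢ(|x−xᵢ|+|y−yᵢ|) = Σwᵢ|x−xᵢ| + Σwᵢ|y−yᵢ|, so x and y are optimised independently as 1-D weighted medians.
Total weight W = 284; half = 142.
x-coordinate, sorted with cumulative weight:
  x=1 (N4, w=30) cum 30
  x=3 (N7, w=50) cum 80
  x=8 (N3, w=100) cum 180  ← median
  x=15 (N5, w=70) cum 250
  x=20 (N1, w=12) cum 262
  x=23 (N2, w=20) cum 282
  x=25 (N6, w=2) cum 284
⇒ x* = 8
y-coordinate, sorted with cumulative weight:
  y=5 (N3, w=100) cum 100
  y=10 (N4, w=30) cum 130
  y=12 (N7, w=50) cum 180  ← median
  y=13 (N5, w=70) cum 250
  y=21 (N1, w=12) cum 262
  y=23 (N2, w=20) cum 282
  y=23 (N6, w=2) cum 284
⇒ y* = 12

(8, 12)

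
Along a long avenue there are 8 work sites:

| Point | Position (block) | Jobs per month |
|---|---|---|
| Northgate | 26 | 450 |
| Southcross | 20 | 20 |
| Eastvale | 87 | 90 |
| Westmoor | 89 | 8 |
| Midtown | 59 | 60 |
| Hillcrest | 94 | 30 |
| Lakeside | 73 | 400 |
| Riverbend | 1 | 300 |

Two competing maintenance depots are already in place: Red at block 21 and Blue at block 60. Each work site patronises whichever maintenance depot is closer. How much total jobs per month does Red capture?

The indifferent point is the midpoint (21+60)/2 = 40.5; work sites left of it (closer to Red at 21) go to Red, those right go to Blue.
  Riverbend at 1 (w=300) → Red
  Southcross at 20 (w=20) → Red
  Northgate at 26 (w=450) → Red
  Midtown at 59 (w=60) → Blue
  Lakeside at 73 (w=400) → Blue
  Eastvale at 87 (w=90) → Blue
  Westmoor at 89 (w=8) → Blue
  Hillcrest at 94 (w=30) → Blue
Red captures 770; Blue captures 588.

770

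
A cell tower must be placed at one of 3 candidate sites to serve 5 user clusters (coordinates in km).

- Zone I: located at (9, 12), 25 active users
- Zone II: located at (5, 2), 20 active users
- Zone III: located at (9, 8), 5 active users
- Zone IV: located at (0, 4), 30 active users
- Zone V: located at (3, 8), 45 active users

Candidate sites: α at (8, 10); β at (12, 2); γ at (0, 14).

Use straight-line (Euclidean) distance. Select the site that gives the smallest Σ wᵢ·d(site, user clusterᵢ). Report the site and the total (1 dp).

Total weighted distance at each candidate:
  α (8, 10): total = 780.3
  β (12, 2): total = 1286.3
  γ (0, 14): total = 1146.4
Minimum is at α with total 780.3 km.

α, total 780.3 km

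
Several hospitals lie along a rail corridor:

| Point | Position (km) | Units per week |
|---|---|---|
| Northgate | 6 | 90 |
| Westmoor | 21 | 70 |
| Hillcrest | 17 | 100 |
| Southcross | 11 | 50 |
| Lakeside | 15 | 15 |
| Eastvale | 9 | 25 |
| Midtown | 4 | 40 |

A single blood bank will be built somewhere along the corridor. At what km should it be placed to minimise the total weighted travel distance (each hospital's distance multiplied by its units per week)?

x = 11

For a sum of weighted absolute distances on a line, the optimum is the weighted median (not the mean). Total weight W = 390; half-weight = 195.
Sort by position and accumulate weight:
  km 4 (Midtown, w=40) → cum 40
  km 6 (Northgate, w=90) → cum 130
  km 9 (Eastvale, w=25) → cum 155
  km 11 (Southcross, w=50) → cum 205  ≥ 195 → median here
  km 15 (Lakeside, w=15) → cum 220
  km 17 (Hillcrest, w=100) → cum 320
  km 21 (Westmoor, w=70) → cum 390
Optimal location: km 11.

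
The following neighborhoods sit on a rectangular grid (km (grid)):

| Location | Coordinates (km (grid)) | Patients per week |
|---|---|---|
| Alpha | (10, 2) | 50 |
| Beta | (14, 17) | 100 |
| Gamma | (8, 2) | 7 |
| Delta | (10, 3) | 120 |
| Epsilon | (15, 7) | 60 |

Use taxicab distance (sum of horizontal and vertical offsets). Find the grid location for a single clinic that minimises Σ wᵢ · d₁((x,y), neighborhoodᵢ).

Manhattan distance separates: Σwᵢ(|x−xᵢ|+|y−yᵢ|) = Σwᵢ|x−xᵢ| + Σwᵢ|y−yᵢ|, so x and y are optimised independently as 1-D weighted medians.
Total weight W = 337; half = 168.5.
x-coordinate, sorted with cumulative weight:
  x=8 (Gamma, w=7) cum 7
  x=10 (Alpha, w=50) cum 57
  x=10 (Delta, w=120) cum 177  ← median
  x=14 (Beta, w=100) cum 277
  x=15 (Epsilon, w=60) cum 337
⇒ x* = 10
y-coordinate, sorted with cumulative weight:
  y=2 (Alpha, w=50) cum 50
  y=2 (Gamma, w=7) cum 57
  y=3 (Delta, w=120) cum 177  ← median
  y=7 (Epsilon, w=60) cum 237
  y=17 (Beta, w=100) cum 337
⇒ y* = 3

(10, 3)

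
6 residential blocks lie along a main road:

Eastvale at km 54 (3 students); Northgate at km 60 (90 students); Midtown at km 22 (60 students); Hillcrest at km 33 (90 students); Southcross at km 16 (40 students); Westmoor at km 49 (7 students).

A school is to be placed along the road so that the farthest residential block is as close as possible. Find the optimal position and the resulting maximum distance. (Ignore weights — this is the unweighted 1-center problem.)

The 1-center on a line is the midpoint of the two extreme points: leftmost at 16, rightmost at 60.
Optimal location = (16 + 60)/2 = 38; maximum distance = (60 − 16)/2 = 22.

location 38, max distance 22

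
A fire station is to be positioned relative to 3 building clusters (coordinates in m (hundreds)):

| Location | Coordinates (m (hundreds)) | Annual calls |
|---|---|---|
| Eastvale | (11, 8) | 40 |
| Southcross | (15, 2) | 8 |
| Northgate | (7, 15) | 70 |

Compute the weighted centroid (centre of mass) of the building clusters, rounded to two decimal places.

(8.90, 11.75)

The minimiser of Σwᵢ‖p−pᵢ‖² is the weighted centroid p* = (Σwᵢpᵢ)/(Σwᵢ).
Σwᵢ = 118.
Σwᵢxᵢ = 40·11 + 8·15 + 70·7 = 1050.
Σwᵢyᵢ = 40·8 + 8·2 + 70·15 = 1386.
x* = 1050/118 = 8.90, y* = 1386/118 = 11.75.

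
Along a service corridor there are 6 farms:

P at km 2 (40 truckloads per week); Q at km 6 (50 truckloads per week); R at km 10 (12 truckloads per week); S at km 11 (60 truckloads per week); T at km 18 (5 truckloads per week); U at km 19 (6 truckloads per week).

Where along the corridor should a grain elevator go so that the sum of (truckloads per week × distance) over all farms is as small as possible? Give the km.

x = 6

For a sum of weighted absolute distances on a line, the optimum is the weighted median (not the mean). Total weight W = 173; half-weight = 86.5.
Sort by position and accumulate weight:
  km 2 (P, w=40) → cum 40
  km 6 (Q, w=50) → cum 90  ≥ 86.5 → median here
  km 10 (R, w=12) → cum 102
  km 11 (S, w=60) → cum 162
  km 18 (T, w=5) → cum 167
  km 19 (U, w=6) → cum 173
Optimal location: km 6.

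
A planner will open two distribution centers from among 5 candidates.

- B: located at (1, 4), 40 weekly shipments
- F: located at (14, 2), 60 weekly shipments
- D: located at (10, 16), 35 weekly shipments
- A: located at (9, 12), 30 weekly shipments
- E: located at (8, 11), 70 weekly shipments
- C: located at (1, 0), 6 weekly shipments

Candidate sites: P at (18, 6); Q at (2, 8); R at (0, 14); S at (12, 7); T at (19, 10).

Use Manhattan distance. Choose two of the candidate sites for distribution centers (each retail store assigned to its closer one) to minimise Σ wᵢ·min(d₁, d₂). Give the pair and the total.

Evaluate every pair (each demand assigned to the nearer of the two):
  {Q, S}: total = 1859
  {R, S}: total = 2135
  {P, Q}: total = 2254
  {P, S}: total = 2273
  {S, T}: total = 2273
  {Q, T}: total = 2519
  {P, R}: total = 2530
  {Q, R}: total = 2714
  {R, T}: total = 2830
  {P, T}: total = 3103
Best pair: {Q, S} with total 1859.

{Q, S}, total 1859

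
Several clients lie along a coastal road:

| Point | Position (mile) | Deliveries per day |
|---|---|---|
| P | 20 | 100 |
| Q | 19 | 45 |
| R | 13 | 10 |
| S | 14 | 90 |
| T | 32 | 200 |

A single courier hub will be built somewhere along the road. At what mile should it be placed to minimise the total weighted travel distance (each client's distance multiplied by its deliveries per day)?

x = 20

For a sum of weighted absolute distances on a line, the optimum is the weighted median (not the mean). Total weight W = 445; half-weight = 222.5.
Sort by position and accumulate weight:
  mile 13 (R, w=10) → cum 10
  mile 14 (S, w=90) → cum 100
  mile 19 (Q, w=45) → cum 145
  mile 20 (P, w=100) → cum 245  ≥ 222.5 → median here
  mile 32 (T, w=200) → cum 445
Optimal location: mile 20.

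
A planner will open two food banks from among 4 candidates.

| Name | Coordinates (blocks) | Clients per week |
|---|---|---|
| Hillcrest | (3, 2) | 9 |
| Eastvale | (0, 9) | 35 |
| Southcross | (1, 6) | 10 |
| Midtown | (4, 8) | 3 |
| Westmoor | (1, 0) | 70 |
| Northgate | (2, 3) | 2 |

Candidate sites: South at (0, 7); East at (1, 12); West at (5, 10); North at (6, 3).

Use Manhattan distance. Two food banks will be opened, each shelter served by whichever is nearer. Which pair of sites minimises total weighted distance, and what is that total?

{South, North}, total 709

Evaluate every pair (each demand assigned to the nearer of the two):
  {South, North}: total = 709
  {South, West}: total = 743
  {South, East}: total = 749
  {East, North}: total = 825
  {West, North}: total = 903
  {East, West}: total = 1159
Best pair: {South, North} with total 709.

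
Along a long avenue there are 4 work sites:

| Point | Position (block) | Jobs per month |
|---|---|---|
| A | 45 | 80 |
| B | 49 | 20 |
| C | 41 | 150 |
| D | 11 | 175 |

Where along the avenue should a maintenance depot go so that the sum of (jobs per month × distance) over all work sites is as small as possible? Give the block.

x = 41

For a sum of weighted absolute distances on a line, the optimum is the weighted median (not the mean). Total weight W = 425; half-weight = 212.5.
Sort by position and accumulate weight:
  block 11 (D, w=175) → cum 175
  block 41 (C, w=150) → cum 325  ≥ 212.5 → median here
  block 45 (A, w=80) → cum 405
  block 49 (B, w=20) → cum 425
Optimal location: block 41.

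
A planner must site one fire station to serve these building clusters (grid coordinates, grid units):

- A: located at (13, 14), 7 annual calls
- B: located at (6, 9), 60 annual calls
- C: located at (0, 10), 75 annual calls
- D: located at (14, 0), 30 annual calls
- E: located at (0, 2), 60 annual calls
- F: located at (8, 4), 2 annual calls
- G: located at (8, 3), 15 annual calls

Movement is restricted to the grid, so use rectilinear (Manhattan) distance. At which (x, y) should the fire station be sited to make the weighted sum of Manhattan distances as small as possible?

(0, 9)

Manhattan distance separates: Σwᵢ(|x−xᵢ|+|y−yᵢ|) = Σwᵢ|x−xᵢ| + Σwᵢ|y−yᵢ|, so x and y are optimised independently as 1-D weighted medians.
Total weight W = 249; half = 124.5.
x-coordinate, sorted with cumulative weight:
  x=0 (C, w=75) cum 75
  x=0 (E, w=60) cum 135  ← median
  x=6 (B, w=60) cum 195
  x=8 (F, w=2) cum 197
  x=8 (G, w=15) cum 212
  x=13 (A, w=7) cum 219
  x=14 (D, w=30) cum 249
⇒ x* = 0
y-coordinate, sorted with cumulative weight:
  y=0 (D, w=30) cum 30
  y=2 (E, w=60) cum 90
  y=3 (G, w=15) cum 105
  y=4 (F, w=2) cum 107
  y=9 (B, w=60) cum 167  ← median
  y=10 (C, w=75) cum 242
  y=14 (A, w=7) cum 249
⇒ y* = 9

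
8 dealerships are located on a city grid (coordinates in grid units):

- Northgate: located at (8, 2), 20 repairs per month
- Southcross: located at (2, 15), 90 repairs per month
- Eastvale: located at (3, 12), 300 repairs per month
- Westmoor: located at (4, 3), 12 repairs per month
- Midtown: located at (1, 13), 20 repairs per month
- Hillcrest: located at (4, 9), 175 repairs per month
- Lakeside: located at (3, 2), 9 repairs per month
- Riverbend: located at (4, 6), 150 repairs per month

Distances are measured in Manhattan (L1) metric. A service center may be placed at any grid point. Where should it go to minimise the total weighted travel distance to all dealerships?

Manhattan distance separates: Σwᵢ(|x−xᵢ|+|y−yᵢ|) = Σwᵢ|x−xᵢ| + Σwᵢ|y−yᵢ|, so x and y are optimised independently as 1-D weighted medians.
Total weight W = 776; half = 388.
x-coordinate, sorted with cumulative weight:
  x=1 (Midtown, w=20) cum 20
  x=2 (Southcross, w=90) cum 110
  x=3 (Eastvale, w=300) cum 410  ← median
  x=3 (Lakeside, w=9) cum 419
  x=4 (Westmoor, w=12) cum 431
  x=4 (Hillcrest, w=175) cum 606
  x=4 (Riverbend, w=150) cum 756
  x=8 (Northgate, w=20) cum 776
⇒ x* = 3
y-coordinate, sorted with cumulative weight:
  y=2 (Northgate, w=20) cum 20
  y=2 (Lakeside, w=9) cum 29
  y=3 (Westmoor, w=12) cum 41
  y=6 (Riverbend, w=150) cum 191
  y=9 (Hillcrest, w=175) cum 366
  y=12 (Eastvale, w=300) cum 666  ← median
  y=13 (Midtown, w=20) cum 686
  y=15 (Southcross, w=90) cum 776
⇒ y* = 12

(3, 12)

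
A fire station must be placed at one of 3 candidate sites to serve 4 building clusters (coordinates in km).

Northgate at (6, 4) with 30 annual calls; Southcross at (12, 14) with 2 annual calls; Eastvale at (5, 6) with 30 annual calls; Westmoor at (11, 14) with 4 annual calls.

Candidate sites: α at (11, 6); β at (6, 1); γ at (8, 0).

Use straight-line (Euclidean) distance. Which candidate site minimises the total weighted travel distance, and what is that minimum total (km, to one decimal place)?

Total weighted distance at each candidate:
  α (11, 6): total = 389.7
  β (6, 1): total = 327.3
  γ (8, 0): total = 421.8
Minimum is at β with total 327.3 km.

β, total 327.3 km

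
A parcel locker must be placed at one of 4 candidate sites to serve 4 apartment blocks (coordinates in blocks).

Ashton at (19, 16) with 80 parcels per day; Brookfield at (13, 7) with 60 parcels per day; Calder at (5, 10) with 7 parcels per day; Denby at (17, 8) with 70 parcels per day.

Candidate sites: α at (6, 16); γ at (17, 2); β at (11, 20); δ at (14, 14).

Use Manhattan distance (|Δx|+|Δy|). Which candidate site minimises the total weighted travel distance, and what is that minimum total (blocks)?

δ, total 1761 blocks

Total weighted distance at each candidate:
  α (6, 16): total = 3379
  γ (17, 2): total = 2380
  β (11, 20): total = 3232
  δ (14, 14): total = 1761
Minimum is at δ with total 1761 blocks.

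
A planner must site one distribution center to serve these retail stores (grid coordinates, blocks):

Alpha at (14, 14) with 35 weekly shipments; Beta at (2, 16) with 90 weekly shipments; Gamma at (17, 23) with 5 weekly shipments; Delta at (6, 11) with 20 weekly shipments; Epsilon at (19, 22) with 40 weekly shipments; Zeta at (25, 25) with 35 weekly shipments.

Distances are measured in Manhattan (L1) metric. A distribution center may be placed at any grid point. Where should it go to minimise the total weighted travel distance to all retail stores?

Manhattan distance separates: Σwᵢ(|x−xᵢ|+|y−yᵢ|) = Σwᵢ|x−xᵢ| + Σwᵢ|y−yᵢ|, so x and y are optimised independently as 1-D weighted medians.
Total weight W = 225; half = 112.5.
x-coordinate, sorted with cumulative weight:
  x=2 (Beta, w=90) cum 90
  x=6 (Delta, w=20) cum 110
  x=14 (Alpha, w=35) cum 145  ← median
  x=17 (Gamma, w=5) cum 150
  x=19 (Epsilon, w=40) cum 190
  x=25 (Zeta, w=35) cum 225
⇒ x* = 14
y-coordinate, sorted with cumulative weight:
  y=11 (Delta, w=20) cum 20
  y=14 (Alpha, w=35) cum 55
  y=16 (Beta, w=90) cum 145  ← median
  y=22 (Epsilon, w=40) cum 185
  y=23 (Gamma, w=5) cum 190
  y=25 (Zeta, w=35) cum 225
⇒ y* = 16

(14, 16)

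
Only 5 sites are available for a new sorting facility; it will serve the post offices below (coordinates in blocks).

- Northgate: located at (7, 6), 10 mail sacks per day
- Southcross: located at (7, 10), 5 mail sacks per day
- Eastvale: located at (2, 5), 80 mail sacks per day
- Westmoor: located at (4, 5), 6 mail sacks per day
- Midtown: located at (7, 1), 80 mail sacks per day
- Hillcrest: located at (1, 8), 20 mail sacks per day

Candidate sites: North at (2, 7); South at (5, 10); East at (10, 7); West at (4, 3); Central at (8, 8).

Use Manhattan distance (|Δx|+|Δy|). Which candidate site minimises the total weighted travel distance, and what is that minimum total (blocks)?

Total weighted distance at each candidate:
  North (2, 7): total = 1204
  South (5, 10): total = 1746
  East (10, 7): total = 1838
  West (4, 3): total = 1002
  Central (8, 8): total = 1587
Minimum is at West with total 1002 blocks.

West, total 1002 blocks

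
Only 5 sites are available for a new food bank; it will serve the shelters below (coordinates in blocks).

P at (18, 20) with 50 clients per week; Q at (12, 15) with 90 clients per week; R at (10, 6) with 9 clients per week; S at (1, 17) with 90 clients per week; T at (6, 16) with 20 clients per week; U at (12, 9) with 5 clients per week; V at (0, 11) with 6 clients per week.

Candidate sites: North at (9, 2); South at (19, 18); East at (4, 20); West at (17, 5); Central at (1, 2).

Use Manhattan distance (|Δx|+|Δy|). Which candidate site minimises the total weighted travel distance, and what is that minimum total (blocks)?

East, total 2883 blocks

Total weighted distance at each candidate:
  North (9, 2): total = 5403
  South (19, 18): total = 3485
  East (4, 20): total = 2883
  West (17, 5): total = 5365
  Central (1, 2): total = 5907
Minimum is at East with total 2883 blocks.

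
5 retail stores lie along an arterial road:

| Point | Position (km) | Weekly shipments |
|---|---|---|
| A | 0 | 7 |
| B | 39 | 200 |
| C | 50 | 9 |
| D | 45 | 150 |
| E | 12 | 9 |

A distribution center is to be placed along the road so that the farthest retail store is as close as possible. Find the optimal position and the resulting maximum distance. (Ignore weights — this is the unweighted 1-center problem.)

location 25, max distance 25

The 1-center on a line is the midpoint of the two extreme points: leftmost at 0, rightmost at 50.
Optimal location = (0 + 50)/2 = 25; maximum distance = (50 − 0)/2 = 25.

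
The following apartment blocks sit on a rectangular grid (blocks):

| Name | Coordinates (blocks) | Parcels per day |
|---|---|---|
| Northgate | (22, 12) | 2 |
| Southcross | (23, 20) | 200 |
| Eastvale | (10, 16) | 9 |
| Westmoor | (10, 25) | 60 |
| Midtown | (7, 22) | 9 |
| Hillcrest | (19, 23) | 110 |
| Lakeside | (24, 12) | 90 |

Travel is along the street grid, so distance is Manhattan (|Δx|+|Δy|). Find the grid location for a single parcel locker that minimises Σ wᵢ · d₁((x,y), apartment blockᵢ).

Manhattan distance separates: Σwᵢ(|x−xᵢ|+|y−yᵢ|) = Σwᵢ|x−xᵢ| + Σwᵢ|y−yᵢ|, so x and y are optimised independently as 1-D weighted medians.
Total weight W = 480; half = 240.
x-coordinate, sorted with cumulative weight:
  x=7 (Midtown, w=9) cum 9
  x=10 (Eastvale, w=9) cum 18
  x=10 (Westmoor, w=60) cum 78
  x=19 (Hillcrest, w=110) cum 188
  x=22 (Northgate, w=2) cum 190
  x=23 (Southcross, w=200) cum 390  ← median
  x=24 (Lakeside, w=90) cum 480
⇒ x* = 23
y-coordinate, sorted with cumulative weight:
  y=12 (Northgate, w=2) cum 2
  y=12 (Lakeside, w=90) cum 92
  y=16 (Eastvale, w=9) cum 101
  y=20 (Southcross, w=200) cum 301  ← median
  y=22 (Midtown, w=9) cum 310
  y=23 (Hillcrest, w=110) cum 420
  y=25 (Westmoor, w=60) cum 480
⇒ y* = 20

(23, 20)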